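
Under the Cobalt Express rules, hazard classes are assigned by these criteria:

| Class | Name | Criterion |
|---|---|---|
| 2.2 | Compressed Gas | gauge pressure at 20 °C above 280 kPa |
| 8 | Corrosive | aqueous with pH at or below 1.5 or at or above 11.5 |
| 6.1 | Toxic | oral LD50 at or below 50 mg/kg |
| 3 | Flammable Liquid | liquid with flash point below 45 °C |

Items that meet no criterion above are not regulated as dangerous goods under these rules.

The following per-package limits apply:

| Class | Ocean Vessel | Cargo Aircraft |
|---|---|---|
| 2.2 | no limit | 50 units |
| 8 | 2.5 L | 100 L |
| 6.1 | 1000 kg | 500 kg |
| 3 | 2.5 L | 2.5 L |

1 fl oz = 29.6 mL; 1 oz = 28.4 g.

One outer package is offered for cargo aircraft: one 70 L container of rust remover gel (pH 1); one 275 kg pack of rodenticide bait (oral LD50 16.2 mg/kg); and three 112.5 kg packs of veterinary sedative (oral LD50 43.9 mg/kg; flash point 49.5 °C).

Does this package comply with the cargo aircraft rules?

With pH 1 (≤ 1.5), the rust remover gel falls in Class 8.
The rodenticide bait has oral LD50 16.2 mg/kg, which is ≤ 50 mg/kg, so it is Class 6.1 (Toxic).
The veterinary sedative has oral LD50 43.9 mg/kg, which is ≤ 50 mg/kg, so it is Class 6.1 (Toxic).
Class 6.1 net quantity: 275 kg + (three 112.5 kg packs = 337.5 kg) = 612.5 kg.
That exceeds the Class 6.1 cargo aircraft limit of 500 kg.
Class 8 quantity: 70 L.
70 L ≤ 100 L (cargo aircraft limit, Class 8) — within limit.

No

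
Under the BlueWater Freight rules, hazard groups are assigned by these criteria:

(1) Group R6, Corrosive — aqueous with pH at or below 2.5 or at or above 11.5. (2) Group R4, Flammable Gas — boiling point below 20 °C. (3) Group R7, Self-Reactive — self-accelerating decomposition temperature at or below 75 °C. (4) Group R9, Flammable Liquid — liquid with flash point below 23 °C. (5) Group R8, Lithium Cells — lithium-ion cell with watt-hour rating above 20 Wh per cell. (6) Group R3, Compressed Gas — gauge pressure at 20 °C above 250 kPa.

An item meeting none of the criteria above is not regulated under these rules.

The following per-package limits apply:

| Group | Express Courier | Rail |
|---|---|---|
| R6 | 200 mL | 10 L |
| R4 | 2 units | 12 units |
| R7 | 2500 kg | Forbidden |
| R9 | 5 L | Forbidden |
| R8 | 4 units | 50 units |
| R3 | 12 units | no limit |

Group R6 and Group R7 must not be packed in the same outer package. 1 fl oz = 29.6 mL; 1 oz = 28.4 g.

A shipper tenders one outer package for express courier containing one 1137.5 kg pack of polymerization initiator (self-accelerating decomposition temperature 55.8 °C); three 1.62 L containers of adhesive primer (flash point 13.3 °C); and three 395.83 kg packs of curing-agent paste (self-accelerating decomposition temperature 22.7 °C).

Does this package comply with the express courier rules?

Yes

With self-accelerating decomposition temperature 55.8 °C (≤ 75 °C), the polymerization initiator falls in Group R7.
The adhesive primer has flash point 13.3 °C, which is < 23 °C, so it is Group R9 (Flammable Liquid).
Curing-agent paste: self-accelerating decomposition temperature 22.7 °C ≤ 75 °C → Group R7 (Self-Reactive).
Group R7 net quantity: 1137.5 kg + (three 395.83 kg packs = 1187.49 kg) = 2324.99 kg.
2324.99 kg is within the express courier limit of 2500 kg for Group R7.
Group R9 quantity: three 1.62 L containers = 4.86 L.
That is within the Group R9 express courier limit of 5 L.
The segregation rule (Group R6 with Group R7) does not apply to Group R7 with Group R9.
Every hazard group is within its express courier limit and no segregation rule is violated.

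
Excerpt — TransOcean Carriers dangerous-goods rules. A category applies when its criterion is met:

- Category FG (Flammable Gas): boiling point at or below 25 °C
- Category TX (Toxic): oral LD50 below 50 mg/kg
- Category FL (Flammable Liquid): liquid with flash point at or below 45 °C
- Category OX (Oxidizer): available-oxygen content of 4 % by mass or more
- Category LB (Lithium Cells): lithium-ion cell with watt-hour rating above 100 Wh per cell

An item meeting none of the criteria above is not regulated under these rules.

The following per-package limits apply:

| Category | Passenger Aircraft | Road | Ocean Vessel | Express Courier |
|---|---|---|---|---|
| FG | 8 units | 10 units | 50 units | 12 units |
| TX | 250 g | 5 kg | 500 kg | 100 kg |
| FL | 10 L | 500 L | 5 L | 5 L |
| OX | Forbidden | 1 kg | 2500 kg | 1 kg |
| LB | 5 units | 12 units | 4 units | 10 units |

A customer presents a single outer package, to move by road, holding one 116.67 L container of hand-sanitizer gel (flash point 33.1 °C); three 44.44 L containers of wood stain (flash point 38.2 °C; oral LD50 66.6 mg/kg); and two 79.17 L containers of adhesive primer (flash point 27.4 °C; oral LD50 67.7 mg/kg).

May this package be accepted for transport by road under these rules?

Flash point 33.1 °C meets the Category FL criterion (Flammable Liquid), so the hand-sanitizer gel is Category FL.
Flash point 38.2 °C meets the Category FL criterion (Flammable Liquid), so the wood stain is Category FL.
With flash point 27.4 °C (≤ 45 °C), the adhesive primer falls in Category FL.
Category FL net quantity: 116.67 L + (three 44.44 L containers = 133.32 L) + (two 79.17 L containers = 158.34 L) = 408.33 L.
408.33 L ≤ 500 L (road limit, Category FL) — within limit.

Yes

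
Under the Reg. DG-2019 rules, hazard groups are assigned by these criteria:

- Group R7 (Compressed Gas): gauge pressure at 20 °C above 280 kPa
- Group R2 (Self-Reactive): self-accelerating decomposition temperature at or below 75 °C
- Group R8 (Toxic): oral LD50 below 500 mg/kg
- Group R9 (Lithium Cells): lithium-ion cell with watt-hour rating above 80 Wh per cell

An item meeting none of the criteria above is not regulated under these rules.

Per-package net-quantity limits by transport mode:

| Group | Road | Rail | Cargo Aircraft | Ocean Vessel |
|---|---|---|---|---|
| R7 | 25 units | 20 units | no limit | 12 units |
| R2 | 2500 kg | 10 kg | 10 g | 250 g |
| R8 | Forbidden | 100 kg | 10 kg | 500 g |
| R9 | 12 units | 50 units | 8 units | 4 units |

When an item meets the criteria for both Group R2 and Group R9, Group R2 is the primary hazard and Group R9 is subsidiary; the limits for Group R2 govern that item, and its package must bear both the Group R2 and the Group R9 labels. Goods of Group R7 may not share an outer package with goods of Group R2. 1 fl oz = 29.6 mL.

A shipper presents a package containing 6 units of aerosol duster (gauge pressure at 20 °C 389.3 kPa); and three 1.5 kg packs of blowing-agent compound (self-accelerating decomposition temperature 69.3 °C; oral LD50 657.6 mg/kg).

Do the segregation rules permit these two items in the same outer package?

With gauge pressure at 20 °C 389.3 kPa (> 280 kPa), the aerosol duster falls in Group R7.
Self-accelerating decomposition temperature 69.3 °C meets the Group R2 criterion (Self-Reactive), so the blowing-agent compound is Group R2.
Group R7 and Group R2 may not share an outer package.

No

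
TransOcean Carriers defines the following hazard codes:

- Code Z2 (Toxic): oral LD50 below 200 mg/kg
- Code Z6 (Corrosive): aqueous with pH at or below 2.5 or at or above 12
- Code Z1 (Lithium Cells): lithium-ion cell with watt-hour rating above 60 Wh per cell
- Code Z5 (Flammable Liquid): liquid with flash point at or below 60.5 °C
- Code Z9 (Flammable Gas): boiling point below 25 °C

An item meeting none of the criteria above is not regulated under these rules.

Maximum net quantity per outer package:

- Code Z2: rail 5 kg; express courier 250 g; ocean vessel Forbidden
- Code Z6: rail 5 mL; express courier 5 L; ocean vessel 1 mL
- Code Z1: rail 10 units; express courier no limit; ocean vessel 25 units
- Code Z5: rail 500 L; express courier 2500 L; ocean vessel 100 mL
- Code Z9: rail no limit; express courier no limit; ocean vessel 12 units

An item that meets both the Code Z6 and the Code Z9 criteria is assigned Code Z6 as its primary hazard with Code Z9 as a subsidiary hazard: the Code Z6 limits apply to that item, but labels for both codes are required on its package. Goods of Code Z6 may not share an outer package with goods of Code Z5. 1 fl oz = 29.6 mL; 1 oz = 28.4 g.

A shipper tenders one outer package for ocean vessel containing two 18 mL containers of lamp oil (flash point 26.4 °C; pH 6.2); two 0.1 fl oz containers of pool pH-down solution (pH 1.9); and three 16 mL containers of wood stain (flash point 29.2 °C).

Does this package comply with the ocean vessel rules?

The lamp oil has flash point 26.4 °C, which is ≤ 60.5 °C, so it is Code Z5 (Flammable Liquid).
With pH 1.9 (≤ 2.5), the pool pH-down solution falls in Code Z6.
Flash point 29.2 °C meets the Code Z5 criterion (Flammable Liquid), so the wood stain is Code Z5.
Code Z6 quantity: two 0.1 fl oz containers = 5.92 mL.
5.92 mL exceeds the ocean vessel limit of 1 mL for Code Z6.
Total Code Z5: (two 18 mL containers = 36 mL) + (three 16 mL containers = 48 mL) = 84 mL.
84 mL ≤ 100 mL (ocean vessel limit, Code Z5) — within limit.
Code Z6 and Code Z5 may not share an outer package.

No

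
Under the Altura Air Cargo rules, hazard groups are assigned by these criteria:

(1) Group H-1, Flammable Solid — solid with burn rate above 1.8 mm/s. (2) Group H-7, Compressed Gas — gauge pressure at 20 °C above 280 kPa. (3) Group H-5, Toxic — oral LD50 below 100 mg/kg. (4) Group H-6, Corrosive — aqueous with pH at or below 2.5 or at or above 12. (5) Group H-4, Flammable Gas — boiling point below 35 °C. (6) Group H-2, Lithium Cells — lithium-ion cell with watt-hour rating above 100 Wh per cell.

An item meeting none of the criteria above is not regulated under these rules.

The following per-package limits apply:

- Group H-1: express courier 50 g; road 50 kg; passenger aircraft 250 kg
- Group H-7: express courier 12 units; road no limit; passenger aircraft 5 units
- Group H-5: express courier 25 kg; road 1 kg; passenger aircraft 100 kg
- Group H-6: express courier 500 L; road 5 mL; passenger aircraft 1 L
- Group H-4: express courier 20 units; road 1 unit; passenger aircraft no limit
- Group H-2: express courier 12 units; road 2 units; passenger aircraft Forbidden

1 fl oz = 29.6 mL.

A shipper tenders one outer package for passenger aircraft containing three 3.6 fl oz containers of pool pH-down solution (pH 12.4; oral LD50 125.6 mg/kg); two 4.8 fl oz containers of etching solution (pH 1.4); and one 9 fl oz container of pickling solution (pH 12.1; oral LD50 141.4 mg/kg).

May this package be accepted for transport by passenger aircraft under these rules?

The pool pH-down solution has pH 12.4, which is ≥ 12, so it is Group H-6 (Corrosive).
The etching solution has pH 1.4, which is ≤ 2.5, so it is Group H-6 (Corrosive).
With pH 12.1 (≥ 12), the pickling solution falls in Group H-6.
Total Group H-6: (three 3.6 fl oz containers = 319.68 mL) + (two 4.8 fl oz containers = 284.16 mL) + (one 9 fl oz container = 266.4 mL) = 870.24 mL.
870.24 mL is within the passenger aircraft limit of 1 L for Group H-6.

Yes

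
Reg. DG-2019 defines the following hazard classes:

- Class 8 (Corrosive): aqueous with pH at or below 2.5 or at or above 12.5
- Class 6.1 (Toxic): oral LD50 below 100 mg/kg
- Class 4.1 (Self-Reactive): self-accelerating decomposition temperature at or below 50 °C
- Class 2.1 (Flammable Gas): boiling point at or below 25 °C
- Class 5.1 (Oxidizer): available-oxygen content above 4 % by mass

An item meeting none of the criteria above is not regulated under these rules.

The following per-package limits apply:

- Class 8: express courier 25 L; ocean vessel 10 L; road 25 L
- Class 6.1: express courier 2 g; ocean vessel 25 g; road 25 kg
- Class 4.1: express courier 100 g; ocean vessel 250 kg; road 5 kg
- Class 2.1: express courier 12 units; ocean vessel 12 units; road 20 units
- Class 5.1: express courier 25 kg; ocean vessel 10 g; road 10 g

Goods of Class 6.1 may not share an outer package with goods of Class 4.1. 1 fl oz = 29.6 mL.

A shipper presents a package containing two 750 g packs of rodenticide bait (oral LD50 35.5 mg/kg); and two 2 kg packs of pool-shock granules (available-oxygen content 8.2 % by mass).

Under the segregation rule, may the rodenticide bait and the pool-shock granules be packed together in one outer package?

Oral LD50 35.5 mg/kg meets the Class 6.1 criterion (Toxic), so the rodenticide bait is Class 6.1.
Pool-shock granules: available-oxygen content 8.2 % by mass > 4 % by mass → Class 5.1 (Oxidizer).
No segregation rule bars Class 6.1 with Class 5.1.

Yes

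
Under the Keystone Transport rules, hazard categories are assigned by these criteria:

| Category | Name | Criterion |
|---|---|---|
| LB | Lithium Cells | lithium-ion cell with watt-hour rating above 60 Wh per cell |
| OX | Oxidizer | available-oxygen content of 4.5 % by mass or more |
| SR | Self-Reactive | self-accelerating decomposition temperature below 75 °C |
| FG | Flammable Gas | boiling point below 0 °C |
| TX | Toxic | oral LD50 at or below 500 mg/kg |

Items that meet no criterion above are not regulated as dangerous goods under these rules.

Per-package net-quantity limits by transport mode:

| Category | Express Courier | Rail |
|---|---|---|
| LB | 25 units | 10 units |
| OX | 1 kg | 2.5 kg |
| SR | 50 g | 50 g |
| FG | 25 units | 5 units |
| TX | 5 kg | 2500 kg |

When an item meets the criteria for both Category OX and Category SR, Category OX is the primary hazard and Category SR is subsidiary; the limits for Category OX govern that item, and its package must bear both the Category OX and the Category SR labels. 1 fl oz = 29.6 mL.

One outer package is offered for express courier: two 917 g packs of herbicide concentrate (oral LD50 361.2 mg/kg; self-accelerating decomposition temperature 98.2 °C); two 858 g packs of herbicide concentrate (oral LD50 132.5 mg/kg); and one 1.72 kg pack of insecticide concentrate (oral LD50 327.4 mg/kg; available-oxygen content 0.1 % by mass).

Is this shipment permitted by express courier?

No

Oral LD50 361.2 mg/kg meets the Category TX criterion (Toxic), so the herbicide concentrate is Category TX.
The herbicide concentrate has oral LD50 132.5 mg/kg, which is ≤ 500 mg/kg, so it is Category TX (Toxic).
The insecticide concentrate has oral LD50 327.4 mg/kg, which is ≤ 500 mg/kg, so it is Category TX (Toxic).
Total Category TX: (two 917 g packs = 1.834 kg) + (two 858 g packs = 1.716 kg) + 1.72 kg = 5.27 kg.
That exceeds the Category TX express courier limit of 5 kg.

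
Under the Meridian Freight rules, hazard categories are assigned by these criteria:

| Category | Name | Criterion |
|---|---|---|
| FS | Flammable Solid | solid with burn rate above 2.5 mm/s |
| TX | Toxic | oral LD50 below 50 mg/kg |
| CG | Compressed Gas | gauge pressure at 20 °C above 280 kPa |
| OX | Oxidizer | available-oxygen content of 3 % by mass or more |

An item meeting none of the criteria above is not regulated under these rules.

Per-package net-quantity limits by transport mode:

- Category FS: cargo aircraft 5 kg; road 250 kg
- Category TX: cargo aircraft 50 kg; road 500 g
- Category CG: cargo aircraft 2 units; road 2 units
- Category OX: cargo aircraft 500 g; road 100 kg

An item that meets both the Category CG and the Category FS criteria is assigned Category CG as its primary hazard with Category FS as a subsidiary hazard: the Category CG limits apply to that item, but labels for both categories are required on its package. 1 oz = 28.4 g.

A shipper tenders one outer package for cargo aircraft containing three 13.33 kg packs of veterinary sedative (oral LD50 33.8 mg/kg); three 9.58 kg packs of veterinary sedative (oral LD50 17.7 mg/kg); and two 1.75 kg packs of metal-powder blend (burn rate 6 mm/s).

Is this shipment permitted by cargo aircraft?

The veterinary sedative has oral LD50 33.8 mg/kg, which is < 50 mg/kg, so it is Category TX (Toxic).
With oral LD50 17.7 mg/kg (< 50 mg/kg), the veterinary sedative falls in Category TX.
With burn rate 6 mm/s (> 2.5 mm/s), the metal-powder blend falls in Category FS.
Total Category TX: (three 13.33 kg packs = 39.99 kg) + (three 9.58 kg packs = 28.74 kg) = 68.73 kg.
68.73 kg exceeds the cargo aircraft limit of 50 kg for Category TX.
Category FS quantity: two 1.75 kg packs = 3.5 kg.
3.5 kg is within the cargo aircraft limit of 5 kg for Category FS.

No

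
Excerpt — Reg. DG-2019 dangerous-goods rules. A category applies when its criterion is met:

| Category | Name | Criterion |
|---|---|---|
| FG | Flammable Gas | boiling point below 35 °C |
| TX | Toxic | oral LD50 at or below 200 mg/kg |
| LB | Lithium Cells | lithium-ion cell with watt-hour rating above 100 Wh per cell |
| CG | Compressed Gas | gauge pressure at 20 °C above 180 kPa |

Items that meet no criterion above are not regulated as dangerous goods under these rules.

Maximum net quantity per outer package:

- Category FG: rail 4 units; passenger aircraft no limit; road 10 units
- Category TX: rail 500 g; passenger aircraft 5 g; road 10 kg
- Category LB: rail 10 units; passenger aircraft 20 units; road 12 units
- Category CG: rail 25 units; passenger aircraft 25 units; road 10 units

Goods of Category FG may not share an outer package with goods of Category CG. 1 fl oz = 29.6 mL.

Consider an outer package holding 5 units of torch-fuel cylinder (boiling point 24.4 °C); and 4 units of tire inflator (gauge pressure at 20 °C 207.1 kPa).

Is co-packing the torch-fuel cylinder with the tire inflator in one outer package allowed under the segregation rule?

No

Boiling point 24.4 °C meets the Category FG criterion (Flammable Gas), so the torch-fuel cylinder is Category FG.
With gauge pressure at 20 °C 207.1 kPa (> 180 kPa), the tire inflator falls in Category CG.
Category FG and Category CG may not share an outer package.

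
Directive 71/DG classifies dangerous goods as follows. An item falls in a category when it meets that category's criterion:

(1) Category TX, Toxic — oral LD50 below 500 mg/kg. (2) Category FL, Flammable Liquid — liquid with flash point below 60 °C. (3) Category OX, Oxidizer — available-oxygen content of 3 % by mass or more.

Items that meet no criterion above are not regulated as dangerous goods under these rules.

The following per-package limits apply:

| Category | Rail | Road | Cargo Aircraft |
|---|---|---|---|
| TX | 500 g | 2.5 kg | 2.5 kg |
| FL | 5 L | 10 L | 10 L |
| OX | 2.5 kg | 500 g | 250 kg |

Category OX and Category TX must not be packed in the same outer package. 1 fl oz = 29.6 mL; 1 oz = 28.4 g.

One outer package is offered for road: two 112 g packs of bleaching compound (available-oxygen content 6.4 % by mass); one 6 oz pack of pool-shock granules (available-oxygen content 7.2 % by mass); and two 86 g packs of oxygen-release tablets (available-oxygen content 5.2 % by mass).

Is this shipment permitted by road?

No

With available-oxygen content 6.4 % by mass (≥ 3 % by mass), the bleaching compound falls in Category OX.
Available-oxygen content 7.2 % by mass meets the Category OX criterion (Oxidizer), so the pool-shock granules are Category OX.
With available-oxygen content 5.2 % by mass (≥ 3 % by mass), the oxygen-release tablets fall in Category OX.
Category OX net quantity: (two 112 g packs = 224 g) + (one 6 oz pack = 170.4 g) + (two 86 g packs = 172 g) = 566.4 g.
566.4 g exceeds the road limit of 500 g for Category OX.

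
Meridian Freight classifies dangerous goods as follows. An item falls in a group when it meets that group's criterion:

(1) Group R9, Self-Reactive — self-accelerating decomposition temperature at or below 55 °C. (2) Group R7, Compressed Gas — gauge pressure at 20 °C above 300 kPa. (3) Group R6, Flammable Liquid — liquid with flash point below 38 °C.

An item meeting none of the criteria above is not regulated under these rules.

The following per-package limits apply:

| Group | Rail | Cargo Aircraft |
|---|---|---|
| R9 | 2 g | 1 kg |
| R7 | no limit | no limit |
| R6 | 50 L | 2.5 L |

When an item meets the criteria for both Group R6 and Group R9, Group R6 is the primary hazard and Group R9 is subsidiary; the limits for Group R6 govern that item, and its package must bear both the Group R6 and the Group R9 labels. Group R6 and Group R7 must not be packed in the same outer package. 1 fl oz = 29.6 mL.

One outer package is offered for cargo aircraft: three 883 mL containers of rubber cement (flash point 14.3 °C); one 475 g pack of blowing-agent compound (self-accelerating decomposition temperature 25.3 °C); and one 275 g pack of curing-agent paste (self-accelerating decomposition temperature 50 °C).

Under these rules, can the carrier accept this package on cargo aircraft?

With flash point 14.3 °C (< 38 °C), the rubber cement falls in Group R6.
With self-accelerating decomposition temperature 25.3 °C (≤ 55 °C), the blowing-agent compound falls in Group R9.
The curing-agent paste has self-accelerating decomposition temperature 50 °C, which is ≤ 55 °C, so it is Group R9 (Self-Reactive).
Group R6 quantity: three 883 mL containers = 2.649 L.
2.649 L > 2.5 L (cargo aircraft limit, Group R6) — over the limit.
Total Group R9: 475 g + 275 g = 750 g.
750 g ≤ 1 kg (cargo aircraft limit, Group R9) — within limit.
The segregation rule (Group R6 with Group R7) does not apply to Group R6 with Group R9.

No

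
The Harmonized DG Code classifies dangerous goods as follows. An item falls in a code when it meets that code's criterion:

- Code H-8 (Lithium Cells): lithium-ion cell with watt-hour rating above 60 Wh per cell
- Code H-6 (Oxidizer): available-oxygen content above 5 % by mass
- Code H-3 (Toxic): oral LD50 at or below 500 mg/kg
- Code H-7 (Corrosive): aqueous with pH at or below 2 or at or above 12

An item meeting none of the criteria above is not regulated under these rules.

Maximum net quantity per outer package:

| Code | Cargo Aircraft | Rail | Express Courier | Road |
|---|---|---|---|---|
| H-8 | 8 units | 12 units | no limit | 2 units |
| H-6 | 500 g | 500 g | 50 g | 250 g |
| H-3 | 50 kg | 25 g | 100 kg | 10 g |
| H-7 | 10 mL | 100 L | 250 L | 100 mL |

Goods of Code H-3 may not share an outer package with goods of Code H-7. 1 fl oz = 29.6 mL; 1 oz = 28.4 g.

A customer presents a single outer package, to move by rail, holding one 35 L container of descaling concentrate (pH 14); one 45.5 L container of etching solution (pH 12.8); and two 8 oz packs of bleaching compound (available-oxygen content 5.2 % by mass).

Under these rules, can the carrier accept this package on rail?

The descaling concentrate has pH 14, which is ≥ 12, so it is Code H-7 (Corrosive).
pH 12.8 meets the Code H-7 criterion (Corrosive), so the etching solution is Code H-7.
The bleaching compound has available-oxygen content 5.2 % by mass, which is > 5 % by mass, so it is Code H-6 (Oxidizer).
Code H-7 net quantity: 35 L + 45.5 L = 80.5 L.
80.5 L is within the rail limit of 100 L for Code H-7.
Code H-6 quantity: two 8 oz packs = 454.4 g.
That is within the Code H-6 rail limit of 500 g.
The segregation rule (Code H-3 with Code H-7) does not apply to Code H-7 with Code H-6.
Every hazard code is within its rail limit and no segregation rule is violated.

Yes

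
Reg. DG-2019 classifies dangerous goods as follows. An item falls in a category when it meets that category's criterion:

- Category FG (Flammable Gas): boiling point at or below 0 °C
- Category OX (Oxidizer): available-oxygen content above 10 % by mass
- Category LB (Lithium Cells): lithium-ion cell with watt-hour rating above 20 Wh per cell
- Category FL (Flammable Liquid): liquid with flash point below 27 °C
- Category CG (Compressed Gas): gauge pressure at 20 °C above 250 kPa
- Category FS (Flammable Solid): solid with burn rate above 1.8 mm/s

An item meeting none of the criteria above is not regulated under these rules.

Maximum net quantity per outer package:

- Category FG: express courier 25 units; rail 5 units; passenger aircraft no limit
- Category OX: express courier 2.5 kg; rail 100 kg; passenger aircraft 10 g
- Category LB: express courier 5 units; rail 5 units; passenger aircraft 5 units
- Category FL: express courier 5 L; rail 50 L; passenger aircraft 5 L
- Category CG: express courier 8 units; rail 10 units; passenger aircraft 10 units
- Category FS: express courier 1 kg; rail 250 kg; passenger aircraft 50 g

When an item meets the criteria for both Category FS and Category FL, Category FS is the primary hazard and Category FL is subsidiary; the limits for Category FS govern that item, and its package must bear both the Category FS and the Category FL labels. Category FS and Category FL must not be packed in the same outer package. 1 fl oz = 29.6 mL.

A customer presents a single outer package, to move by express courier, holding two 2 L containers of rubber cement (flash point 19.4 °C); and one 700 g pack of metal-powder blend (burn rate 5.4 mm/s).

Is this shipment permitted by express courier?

Flash point 19.4 °C meets the Category FL criterion (Flammable Liquid), so the rubber cement is Category FL.
With burn rate 5.4 mm/s (> 1.8 mm/s), the metal-powder blend falls in Category FS.
Category FS quantity: 700 g.
That is within the Category FS express courier limit of 1 kg.
Category FL quantity: two 2 L containers = 4 L.
That is within the Category FL express courier limit of 5 L.
Category FS and Category FL may not share an outer package.

No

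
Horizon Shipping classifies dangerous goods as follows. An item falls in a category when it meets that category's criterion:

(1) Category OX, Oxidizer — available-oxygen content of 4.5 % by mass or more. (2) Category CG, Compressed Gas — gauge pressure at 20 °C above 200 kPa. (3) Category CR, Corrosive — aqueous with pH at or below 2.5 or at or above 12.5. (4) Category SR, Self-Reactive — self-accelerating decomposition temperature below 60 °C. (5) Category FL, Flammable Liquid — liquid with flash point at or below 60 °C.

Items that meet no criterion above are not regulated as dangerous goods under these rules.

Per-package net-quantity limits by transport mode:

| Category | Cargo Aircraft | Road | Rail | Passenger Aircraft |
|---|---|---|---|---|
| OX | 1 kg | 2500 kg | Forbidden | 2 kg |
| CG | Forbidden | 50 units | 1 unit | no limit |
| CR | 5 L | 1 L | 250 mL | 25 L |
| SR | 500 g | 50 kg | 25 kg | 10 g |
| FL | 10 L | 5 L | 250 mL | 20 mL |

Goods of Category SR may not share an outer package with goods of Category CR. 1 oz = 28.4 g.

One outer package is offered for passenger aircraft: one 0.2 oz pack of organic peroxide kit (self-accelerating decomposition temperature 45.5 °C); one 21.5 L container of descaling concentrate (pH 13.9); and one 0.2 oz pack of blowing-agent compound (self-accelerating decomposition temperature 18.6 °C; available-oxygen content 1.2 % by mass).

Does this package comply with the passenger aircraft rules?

No

The organic peroxide kit has self-accelerating decomposition temperature 45.5 °C, which is < 60 °C, so it is Category SR (Self-Reactive).
The descaling concentrate has pH 13.9, which is ≥ 12.5, so it is Category CR (Corrosive).
The blowing-agent compound has self-accelerating decomposition temperature 18.6 °C, which is < 60 °C, so it is Category SR (Self-Reactive).
Total Category SR: (one 0.2 oz pack = 5.68 g) + (one 0.2 oz pack = 5.68 g) = 11.36 g.
11.36 g exceeds the passenger aircraft limit of 10 g for Category SR.
Category CR quantity: 21.5 L.
That is within the Category CR passenger aircraft limit of 25 L.
Category SR and Category CR may not share an outer package.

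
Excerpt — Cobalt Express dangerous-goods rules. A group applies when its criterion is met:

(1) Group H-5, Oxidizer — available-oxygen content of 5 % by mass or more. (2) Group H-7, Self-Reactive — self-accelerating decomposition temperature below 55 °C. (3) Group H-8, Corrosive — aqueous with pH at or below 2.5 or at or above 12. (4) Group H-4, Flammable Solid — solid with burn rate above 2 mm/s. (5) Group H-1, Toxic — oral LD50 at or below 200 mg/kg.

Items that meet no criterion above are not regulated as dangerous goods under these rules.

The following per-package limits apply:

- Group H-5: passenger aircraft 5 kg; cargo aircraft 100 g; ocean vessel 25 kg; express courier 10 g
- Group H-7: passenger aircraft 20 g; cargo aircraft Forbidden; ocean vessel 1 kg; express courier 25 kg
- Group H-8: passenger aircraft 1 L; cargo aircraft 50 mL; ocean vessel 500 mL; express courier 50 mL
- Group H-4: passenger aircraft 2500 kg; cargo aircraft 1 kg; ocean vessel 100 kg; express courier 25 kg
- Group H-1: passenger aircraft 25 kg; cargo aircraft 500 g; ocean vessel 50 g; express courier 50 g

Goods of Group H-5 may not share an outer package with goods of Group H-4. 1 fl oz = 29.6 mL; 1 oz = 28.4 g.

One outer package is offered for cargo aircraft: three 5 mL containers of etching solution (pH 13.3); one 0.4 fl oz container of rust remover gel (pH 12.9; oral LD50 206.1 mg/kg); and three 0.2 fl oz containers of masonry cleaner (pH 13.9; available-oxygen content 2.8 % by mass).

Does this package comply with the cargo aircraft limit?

The etching solution has pH 13.3, which is ≥ 12, so it is Group H-8 (Corrosive).
pH 12.9 meets the Group H-8 criterion (Corrosive), so the rust remover gel is Group H-8.
Masonry cleaner: pH 13.9 ≥ 12 → Group H-8 (Corrosive).
Group H-8 net quantity: (three 5 mL containers = 15 mL) + (one 0.4 fl oz container = 11.84 mL) + (three 0.2 fl oz containers = 17.76 mL) = 44.6 mL.
44.6 mL is within the cargo aircraft limit of 50 mL for Group H-8.

Yes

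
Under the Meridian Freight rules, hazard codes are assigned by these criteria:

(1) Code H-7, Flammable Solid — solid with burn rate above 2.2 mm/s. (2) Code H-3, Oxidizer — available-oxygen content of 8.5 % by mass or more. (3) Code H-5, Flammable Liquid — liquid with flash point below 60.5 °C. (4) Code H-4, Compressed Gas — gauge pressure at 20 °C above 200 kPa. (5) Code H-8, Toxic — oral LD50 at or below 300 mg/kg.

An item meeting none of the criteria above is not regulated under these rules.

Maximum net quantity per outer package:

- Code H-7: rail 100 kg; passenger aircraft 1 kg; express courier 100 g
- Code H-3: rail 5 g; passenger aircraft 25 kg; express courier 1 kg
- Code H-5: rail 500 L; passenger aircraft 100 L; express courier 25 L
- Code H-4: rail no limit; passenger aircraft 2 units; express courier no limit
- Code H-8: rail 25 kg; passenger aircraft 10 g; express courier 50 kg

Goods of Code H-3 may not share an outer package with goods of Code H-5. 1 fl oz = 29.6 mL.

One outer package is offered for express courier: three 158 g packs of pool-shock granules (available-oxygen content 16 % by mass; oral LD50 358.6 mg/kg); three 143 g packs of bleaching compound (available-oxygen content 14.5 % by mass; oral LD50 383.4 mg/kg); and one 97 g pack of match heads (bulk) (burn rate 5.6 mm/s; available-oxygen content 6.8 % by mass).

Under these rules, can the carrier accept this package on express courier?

Yes

Available-oxygen content 16 % by mass meets the Code H-3 criterion (Oxidizer), so the pool-shock granules are Code H-3.
With available-oxygen content 14.5 % by mass (≥ 8.5 % by mass), the bleaching compound falls in Code H-3.
With burn rate 5.6 mm/s (> 2.2 mm/s), the match heads (bulk) fall in Code H-7.
Code H-3 net quantity: (three 158 g packs = 474 g) + (three 143 g packs = 429 g) = 903 g.
903 g is within the express courier limit of 1 kg for Code H-3.
Code H-7 quantity: 97 g.
97 g is within the express courier limit of 100 g for Code H-7.
The segregation rule (Code H-3 with Code H-5) does not apply to Code H-3 with Code H-7.
Every hazard code is within its express courier limit and no segregation rule is violated.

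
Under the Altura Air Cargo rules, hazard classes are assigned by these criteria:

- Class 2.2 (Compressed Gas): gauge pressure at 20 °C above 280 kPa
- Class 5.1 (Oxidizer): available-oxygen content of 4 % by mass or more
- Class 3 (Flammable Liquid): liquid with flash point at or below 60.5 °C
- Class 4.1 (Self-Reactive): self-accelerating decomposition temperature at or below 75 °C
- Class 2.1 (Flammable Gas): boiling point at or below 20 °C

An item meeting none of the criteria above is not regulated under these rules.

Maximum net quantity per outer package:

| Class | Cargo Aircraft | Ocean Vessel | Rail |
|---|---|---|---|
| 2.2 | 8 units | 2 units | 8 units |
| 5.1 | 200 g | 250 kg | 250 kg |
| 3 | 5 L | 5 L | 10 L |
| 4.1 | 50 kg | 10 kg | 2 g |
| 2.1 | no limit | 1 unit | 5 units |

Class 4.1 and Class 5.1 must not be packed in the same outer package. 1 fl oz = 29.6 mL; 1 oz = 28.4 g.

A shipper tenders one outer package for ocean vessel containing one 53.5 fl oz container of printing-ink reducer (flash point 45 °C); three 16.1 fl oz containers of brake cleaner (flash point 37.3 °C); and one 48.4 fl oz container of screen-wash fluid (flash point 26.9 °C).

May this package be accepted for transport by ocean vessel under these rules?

Flash point 45 °C meets the Class 3 criterion (Flammable Liquid), so the printing-ink reducer is Class 3.
With flash point 37.3 °C (≤ 60.5 °C), the brake cleaner falls in Class 3.
Flash point 26.9 °C meets the Class 3 criterion (Flammable Liquid), so the screen-wash fluid is Class 3.
Class 3 net quantity: (one 53.5 fl oz container = 1583.6 mL) + (three 16.1 fl oz containers = 1429.68 mL) + (one 48.4 fl oz container = 1432.64 mL) = 4445.92 mL.
That is within the Class 3 ocean vessel limit of 5 L.

Yes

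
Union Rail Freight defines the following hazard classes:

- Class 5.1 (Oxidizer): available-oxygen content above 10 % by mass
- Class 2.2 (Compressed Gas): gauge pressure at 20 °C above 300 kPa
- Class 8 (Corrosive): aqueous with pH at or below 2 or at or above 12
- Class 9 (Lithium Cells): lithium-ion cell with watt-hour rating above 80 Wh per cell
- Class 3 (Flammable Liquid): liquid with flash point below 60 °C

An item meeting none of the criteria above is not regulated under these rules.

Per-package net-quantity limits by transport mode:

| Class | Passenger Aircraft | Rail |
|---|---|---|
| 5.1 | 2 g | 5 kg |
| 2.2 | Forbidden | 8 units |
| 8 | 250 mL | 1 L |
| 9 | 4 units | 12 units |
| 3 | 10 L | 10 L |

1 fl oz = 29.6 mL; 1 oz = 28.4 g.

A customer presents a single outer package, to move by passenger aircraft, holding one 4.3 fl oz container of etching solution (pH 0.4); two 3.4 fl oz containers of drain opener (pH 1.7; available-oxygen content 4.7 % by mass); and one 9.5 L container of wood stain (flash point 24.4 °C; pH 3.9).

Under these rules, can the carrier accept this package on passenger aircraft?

No

With pH 0.4 (≤ 2), the etching solution falls in Class 8.
pH 1.7 meets the Class 8 criterion (Corrosive), so the drain opener is Class 8.
With flash point 24.4 °C (< 60 °C), the wood stain falls in Class 3.
Class 8 net quantity: (one 4.3 fl oz container = 127.28 mL) + (two 3.4 fl oz containers = 201.28 mL) = 328.56 mL.
328.56 mL exceeds the passenger aircraft limit of 250 mL for Class 8.
Class 3 quantity: 9.5 L.
That is within the Class 3 passenger aircraft limit of 10 L.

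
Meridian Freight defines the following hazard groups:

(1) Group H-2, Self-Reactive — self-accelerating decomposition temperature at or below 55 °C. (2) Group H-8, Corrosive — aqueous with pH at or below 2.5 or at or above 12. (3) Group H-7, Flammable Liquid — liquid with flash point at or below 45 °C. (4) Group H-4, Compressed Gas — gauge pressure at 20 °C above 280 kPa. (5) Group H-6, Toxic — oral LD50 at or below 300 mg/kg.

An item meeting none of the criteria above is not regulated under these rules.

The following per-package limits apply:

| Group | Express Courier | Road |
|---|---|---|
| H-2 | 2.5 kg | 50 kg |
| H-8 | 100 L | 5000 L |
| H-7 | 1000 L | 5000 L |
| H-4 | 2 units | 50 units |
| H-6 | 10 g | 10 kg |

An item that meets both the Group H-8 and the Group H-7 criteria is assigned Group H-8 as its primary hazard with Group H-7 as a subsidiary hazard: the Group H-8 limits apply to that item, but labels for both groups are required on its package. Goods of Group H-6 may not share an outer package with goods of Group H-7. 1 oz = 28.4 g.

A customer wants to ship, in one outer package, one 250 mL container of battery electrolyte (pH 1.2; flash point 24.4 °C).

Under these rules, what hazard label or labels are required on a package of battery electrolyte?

With pH 1.2 (≤ 2.5), the battery electrolyte falls in Group H-8.
Battery electrolyte: flash point 24.4 °C ≤ 45 °C → Group H-7 (Flammable Liquid).
By the precedence rule Group H-8 is primary and Group H-7 is subsidiary, and that rule requires both labels on the package.

Group H-7 and H-8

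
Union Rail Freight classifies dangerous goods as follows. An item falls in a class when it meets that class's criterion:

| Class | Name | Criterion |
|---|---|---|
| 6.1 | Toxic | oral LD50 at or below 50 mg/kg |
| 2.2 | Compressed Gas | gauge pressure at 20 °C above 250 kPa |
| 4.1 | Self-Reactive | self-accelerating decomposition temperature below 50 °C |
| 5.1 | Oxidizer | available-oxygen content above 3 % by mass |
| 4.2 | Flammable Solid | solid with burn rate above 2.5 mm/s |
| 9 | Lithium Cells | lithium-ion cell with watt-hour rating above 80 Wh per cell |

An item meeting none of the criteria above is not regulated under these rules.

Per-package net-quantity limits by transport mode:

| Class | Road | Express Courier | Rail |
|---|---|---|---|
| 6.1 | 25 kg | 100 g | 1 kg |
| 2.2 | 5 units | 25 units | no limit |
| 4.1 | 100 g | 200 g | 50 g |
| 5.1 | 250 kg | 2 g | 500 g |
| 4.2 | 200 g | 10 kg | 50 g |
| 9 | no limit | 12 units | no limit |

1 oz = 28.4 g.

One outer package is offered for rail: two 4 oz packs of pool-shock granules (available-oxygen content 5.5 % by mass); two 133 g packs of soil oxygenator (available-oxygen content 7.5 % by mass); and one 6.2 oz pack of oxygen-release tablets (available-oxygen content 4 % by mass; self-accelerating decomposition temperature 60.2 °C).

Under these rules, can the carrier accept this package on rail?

The pool-shock granules have available-oxygen content 5.5 % by mass, which is > 3 % by mass, so they are Class 5.1 (Oxidizer).
The soil oxygenator has available-oxygen content 7.5 % by mass, which is > 3 % by mass, so it is Class 5.1 (Oxidizer).
The oxygen-release tablets have available-oxygen content 4 % by mass, which is > 3 % by mass, so they are Class 5.1 (Oxidizer).
Total Class 5.1: (two 4 oz packs = 227.2 g) + (two 133 g packs = 266 g) + (one 6.2 oz pack = 176.08 g) = 669.28 g.
669.28 g exceeds the rail limit of 500 g for Class 5.1.

No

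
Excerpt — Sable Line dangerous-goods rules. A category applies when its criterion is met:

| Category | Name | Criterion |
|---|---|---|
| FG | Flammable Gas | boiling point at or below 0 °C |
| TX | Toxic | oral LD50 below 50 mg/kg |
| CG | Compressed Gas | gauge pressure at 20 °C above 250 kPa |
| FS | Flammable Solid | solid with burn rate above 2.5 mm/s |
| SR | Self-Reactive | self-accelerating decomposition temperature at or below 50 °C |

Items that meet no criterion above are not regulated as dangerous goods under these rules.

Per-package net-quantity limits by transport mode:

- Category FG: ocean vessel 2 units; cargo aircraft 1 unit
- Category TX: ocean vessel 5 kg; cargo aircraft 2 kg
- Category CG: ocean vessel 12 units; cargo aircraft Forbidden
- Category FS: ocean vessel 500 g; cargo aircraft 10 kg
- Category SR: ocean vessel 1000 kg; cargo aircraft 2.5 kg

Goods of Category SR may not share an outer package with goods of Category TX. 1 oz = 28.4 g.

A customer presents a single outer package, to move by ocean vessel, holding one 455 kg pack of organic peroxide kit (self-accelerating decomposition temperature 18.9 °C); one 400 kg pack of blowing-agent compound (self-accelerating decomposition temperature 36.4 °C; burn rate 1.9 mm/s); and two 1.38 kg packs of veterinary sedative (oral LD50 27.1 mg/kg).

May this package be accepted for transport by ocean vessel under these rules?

Organic peroxide kit: self-accelerating decomposition temperature 18.9 °C ≤ 50 °C → Category SR (Self-Reactive).
Self-accelerating decomposition temperature 36.4 °C meets the Category SR criterion (Self-Reactive), so the blowing-agent compound is Category SR.
With oral LD50 27.1 mg/kg (< 50 mg/kg), the veterinary sedative falls in Category TX.
Category SR net quantity: 455 kg + 400 kg = 855 kg.
855 kg ≤ 1000 kg (ocean vessel limit, Category SR) — within limit.
Category TX quantity: two 1.38 kg packs = 2.76 kg.
That is within the Category TX ocean vessel limit of 5 kg.
Category SR and Category TX may not share an outer package.

No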